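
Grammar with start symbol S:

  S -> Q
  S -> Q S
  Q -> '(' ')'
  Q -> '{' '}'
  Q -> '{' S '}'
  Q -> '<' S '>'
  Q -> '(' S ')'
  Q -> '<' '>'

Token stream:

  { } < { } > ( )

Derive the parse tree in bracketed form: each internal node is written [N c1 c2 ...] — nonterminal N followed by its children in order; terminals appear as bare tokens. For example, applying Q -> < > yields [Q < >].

[S [Q { }] [S [Q < [S [Q { }]] >] [S [Q ( )]]]]

S
Q S
{ } S
{ } Q S
{ } < S > S
{ } < Q > S
{ } < { } > S
{ } < { } > Q
{ } < { } > ( )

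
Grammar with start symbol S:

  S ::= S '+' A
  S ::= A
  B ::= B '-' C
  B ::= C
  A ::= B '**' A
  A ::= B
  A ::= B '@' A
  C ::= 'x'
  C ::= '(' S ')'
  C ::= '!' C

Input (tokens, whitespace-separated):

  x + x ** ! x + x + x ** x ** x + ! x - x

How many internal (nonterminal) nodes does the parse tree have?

[S [S [S [S [S [A [B [C x]]]] + [A [B [C x]] ** [A [B [C ! [C x]]]]]] + [A [B [C x]]]] + [A [B [C x]] ** [A [B [C x]] ** [A [B [C x]]]]]] + [A [B [B [C ! [C x]]] - [C x]]]]

33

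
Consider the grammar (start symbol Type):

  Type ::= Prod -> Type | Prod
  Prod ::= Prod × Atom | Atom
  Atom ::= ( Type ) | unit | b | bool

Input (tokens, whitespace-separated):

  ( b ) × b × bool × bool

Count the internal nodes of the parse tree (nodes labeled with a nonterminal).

[Type [Prod [Prod [Prod [Prod [Atom ( [Type [Prod [Atom b]]] )]] × [Atom b]] × [Atom bool]] × [Atom bool]]]

12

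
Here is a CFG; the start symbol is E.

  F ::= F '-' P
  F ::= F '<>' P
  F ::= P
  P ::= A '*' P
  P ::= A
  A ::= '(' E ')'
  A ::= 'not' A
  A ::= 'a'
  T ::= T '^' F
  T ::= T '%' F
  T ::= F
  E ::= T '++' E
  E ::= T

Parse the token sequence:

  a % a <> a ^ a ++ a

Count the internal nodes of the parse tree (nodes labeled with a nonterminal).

[E [T [T [T [F [P [A a]]]] % [F [F [P [A a]]] <> [P [A a]]]] ^ [F [P [A a]]]] ++ [E [T [F [P [A a]]]]]]

21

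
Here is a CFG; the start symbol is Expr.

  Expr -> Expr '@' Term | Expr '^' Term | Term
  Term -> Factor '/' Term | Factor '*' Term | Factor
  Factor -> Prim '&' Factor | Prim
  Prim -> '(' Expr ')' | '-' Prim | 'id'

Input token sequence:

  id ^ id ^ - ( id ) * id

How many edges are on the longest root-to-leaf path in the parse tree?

9

[Expr [Expr [Expr [Term [Factor [Prim id]]]] ^ [Term [Factor [Prim id]]]] ^ [Term [Factor [Prim - [Prim ( [Expr [Term [Factor [Prim id]]]] )]]] * [Term [Factor [Prim id]]]]]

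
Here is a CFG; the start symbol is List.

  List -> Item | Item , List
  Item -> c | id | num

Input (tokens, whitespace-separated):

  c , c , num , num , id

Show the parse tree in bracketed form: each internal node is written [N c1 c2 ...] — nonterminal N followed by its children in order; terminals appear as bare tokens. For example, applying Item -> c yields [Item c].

List
Item , List
c , List
c , Item , List
c , c , List
c , c , Item , List
c , c , num , List
c , c , num , Item , List
c , c , num , num , List
c , c , num , num , Item
c , c , num , num , id

[List [Item c] , [List [Item c] , [List [Item num] , [List [Item num] , [List [Item id]]]]]]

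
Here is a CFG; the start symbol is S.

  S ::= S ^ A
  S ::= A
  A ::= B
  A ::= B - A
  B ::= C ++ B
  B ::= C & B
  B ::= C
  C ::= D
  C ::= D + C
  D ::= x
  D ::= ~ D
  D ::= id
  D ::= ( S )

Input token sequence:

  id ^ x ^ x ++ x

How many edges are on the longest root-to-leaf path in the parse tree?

[S [S [S [A [B [C [D id]]]]] ^ [A [B [C [D x]]]]] ^ [A [B [C [D x]] ++ [B [C [D x]]]]]]

7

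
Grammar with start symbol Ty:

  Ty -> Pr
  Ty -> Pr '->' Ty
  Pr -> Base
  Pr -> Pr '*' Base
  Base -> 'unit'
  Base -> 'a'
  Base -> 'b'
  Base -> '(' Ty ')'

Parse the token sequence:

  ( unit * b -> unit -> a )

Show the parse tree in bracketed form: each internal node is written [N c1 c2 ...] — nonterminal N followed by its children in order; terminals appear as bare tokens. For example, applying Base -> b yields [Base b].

[Ty [Pr [Base ( [Ty [Pr [Pr [Base unit]] * [Base b]] -> [Ty [Pr [Base unit]] -> [Ty [Pr [Base a]]]]] )]]]

Ty
Pr
Base
( Ty )
( Pr -> Ty )
( Pr * Base -> Ty )
( Base * Base -> Ty )
( unit * Base -> Ty )
( unit * b -> Ty )
( unit * b -> Pr -> Ty )
( unit * b -> Base -> Ty )
( unit * b -> unit -> Ty )
( unit * b -> unit -> Pr )
( unit * b -> unit -> Base )
( unit * b -> unit -> a )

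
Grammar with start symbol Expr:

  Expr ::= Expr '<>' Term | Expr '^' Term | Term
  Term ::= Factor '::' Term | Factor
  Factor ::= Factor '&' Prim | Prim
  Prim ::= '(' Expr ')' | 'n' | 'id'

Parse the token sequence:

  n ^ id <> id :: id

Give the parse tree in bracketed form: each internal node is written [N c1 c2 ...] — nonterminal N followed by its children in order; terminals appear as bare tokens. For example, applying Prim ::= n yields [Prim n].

Expr
Expr <> Term
Expr ^ Term <> Term
Term ^ Term <> Term
Factor ^ Term <> Term
Prim ^ Term <> Term
n ^ Term <> Term
n ^ Factor <> Term
n ^ Prim <> Term
n ^ id <> Term
n ^ id <> Factor :: Term
n ^ id <> Prim :: Term
n ^ id <> id :: Term
n ^ id <> id :: Factor
n ^ id <> id :: Prim
n ^ id <> id :: id

[Expr [Expr [Expr [Term [Factor [Prim n]]]] ^ [Term [Factor [Prim id]]]] <> [Term [Factor [Prim id]] :: [Term [Factor [Prim id]]]]]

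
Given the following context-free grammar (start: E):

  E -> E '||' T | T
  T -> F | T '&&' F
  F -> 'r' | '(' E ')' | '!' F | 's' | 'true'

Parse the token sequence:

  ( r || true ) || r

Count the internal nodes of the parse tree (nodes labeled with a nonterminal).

12

[E [E [T [F ( [E [E [T [F r]]] || [T [F true]]] )]]] || [T [F r]]]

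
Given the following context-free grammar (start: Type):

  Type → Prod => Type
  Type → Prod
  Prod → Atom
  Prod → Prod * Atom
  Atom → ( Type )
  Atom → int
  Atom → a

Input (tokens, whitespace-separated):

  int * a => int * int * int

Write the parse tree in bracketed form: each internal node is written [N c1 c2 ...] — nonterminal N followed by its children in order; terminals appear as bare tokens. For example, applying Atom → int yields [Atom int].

Type
Prod => Type
Prod * Atom => Type
Atom * Atom => Type
int * Atom => Type
int * a => Type
int * a => Prod
int * a => Prod * Atom
int * a => Prod * Atom * Atom
int * a => Atom * Atom * Atom
int * a => int * Atom * Atom
int * a => int * int * Atom
int * a => int * int * int

[Type [Prod [Prod [Atom int]] * [Atom a]] => [Type [Prod [Prod [Prod [Atom int]] * [Atom int]] * [Atom int]]]]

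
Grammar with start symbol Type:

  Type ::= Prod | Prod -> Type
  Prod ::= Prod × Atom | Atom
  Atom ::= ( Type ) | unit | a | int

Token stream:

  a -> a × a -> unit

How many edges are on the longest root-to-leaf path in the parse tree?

5

[Type [Prod [Atom a]] -> [Type [Prod [Prod [Atom a]] × [Atom a]] -> [Type [Prod [Atom unit]]]]]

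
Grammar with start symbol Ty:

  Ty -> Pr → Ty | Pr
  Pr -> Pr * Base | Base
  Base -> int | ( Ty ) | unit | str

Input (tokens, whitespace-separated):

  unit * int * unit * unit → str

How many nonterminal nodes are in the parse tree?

12

[Ty [Pr [Pr [Pr [Pr [Base unit]] * [Base int]] * [Base unit]] * [Base unit]] → [Ty [Pr [Base str]]]]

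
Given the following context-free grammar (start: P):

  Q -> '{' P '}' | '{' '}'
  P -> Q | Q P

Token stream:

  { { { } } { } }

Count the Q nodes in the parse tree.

4

[P [Q { [P [Q { [P [Q { }]] }] [P [Q { }]]] }]]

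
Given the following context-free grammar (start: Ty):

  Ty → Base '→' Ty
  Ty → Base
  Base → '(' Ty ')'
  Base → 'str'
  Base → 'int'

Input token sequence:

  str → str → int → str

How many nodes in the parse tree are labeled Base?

[Ty [Base str] → [Ty [Base str] → [Ty [Base int] → [Ty [Base str]]]]]

4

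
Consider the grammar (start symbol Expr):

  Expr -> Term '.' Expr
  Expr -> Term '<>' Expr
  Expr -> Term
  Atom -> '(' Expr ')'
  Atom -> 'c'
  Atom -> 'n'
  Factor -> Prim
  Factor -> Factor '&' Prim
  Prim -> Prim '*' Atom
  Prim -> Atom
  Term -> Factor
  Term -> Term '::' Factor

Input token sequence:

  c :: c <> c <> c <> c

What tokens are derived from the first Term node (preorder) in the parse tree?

c :: c

[Expr [Term [Term [Factor [Prim [Atom c]]]] :: [Factor [Prim [Atom c]]]] <> [Expr [Term [Factor [Prim [Atom c]]]] <> [Expr [Term [Factor [Prim [Atom c]]]] <> [Expr [Term [Factor [Prim [Atom c]]]]]]]]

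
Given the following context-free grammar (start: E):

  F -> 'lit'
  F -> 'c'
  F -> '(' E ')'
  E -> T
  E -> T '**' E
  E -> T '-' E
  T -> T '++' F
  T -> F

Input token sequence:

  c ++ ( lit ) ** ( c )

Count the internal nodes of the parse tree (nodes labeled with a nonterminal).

[E [T [T [F c]] ++ [F ( [E [T [F lit]]] )]] ** [E [T [F ( [E [T [F c]]] )]]]]

14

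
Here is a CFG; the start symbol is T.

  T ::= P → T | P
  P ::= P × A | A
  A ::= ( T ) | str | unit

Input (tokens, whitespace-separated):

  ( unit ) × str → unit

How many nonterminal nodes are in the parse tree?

11

[T [P [P [A ( [T [P [A unit]]] )]] × [A str]] → [T [P [A unit]]]]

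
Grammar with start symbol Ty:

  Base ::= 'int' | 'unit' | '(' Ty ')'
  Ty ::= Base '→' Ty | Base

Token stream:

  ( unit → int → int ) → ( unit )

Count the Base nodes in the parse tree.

6

[Ty [Base ( [Ty [Base unit] → [Ty [Base int] → [Ty [Base int]]]] )] → [Ty [Base ( [Ty [Base unit]] )]]]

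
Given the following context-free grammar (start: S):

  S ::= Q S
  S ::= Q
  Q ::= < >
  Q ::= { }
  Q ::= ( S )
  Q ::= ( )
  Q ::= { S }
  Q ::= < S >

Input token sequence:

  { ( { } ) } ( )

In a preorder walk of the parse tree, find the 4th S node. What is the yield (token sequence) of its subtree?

[S [Q { [S [Q ( [S [Q { }]] )]] }] [S [Q ( )]]]

( )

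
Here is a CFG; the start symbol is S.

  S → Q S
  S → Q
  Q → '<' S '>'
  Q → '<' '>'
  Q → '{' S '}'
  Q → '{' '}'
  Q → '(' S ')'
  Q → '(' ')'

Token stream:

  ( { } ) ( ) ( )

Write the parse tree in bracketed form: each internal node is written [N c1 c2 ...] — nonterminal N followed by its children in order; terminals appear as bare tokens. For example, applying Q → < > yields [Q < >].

[S [Q ( [S [Q { }]] )] [S [Q ( )] [S [Q ( )]]]]

S
Q S
( S ) S
( Q ) S
( { } ) S
( { } ) Q S
( { } ) ( ) S
( { } ) ( ) Q
( { } ) ( ) ( )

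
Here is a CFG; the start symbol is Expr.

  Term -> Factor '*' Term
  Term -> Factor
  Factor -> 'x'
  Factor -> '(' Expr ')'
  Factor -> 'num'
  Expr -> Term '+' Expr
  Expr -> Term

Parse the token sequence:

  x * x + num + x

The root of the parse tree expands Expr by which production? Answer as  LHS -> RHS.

Expr -> Term '+' Expr

[Expr [Term [Factor x] * [Term [Factor x]]] + [Expr [Term [Factor num]] + [Expr [Term [Factor x]]]]]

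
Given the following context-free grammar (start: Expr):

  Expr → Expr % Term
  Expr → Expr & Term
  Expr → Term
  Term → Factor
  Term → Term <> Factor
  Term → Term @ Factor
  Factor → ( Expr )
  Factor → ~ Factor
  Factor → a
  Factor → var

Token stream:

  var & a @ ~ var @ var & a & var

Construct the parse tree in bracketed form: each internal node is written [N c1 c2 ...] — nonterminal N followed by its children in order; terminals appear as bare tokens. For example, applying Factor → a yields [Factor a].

[Expr [Expr [Expr [Expr [Term [Factor var]]] & [Term [Term [Term [Factor a]] @ [Factor ~ [Factor var]]] @ [Factor var]]] & [Term [Factor a]]] & [Term [Factor var]]]

Expr
Expr & Term
Expr & Term & Term
Expr & Term & Term & Term
Term & Term & Term & Term
Factor & Term & Term & Term
var & Term & Term & Term
var & Term @ Factor & Term & Term
var & Term @ Factor @ Factor & Term & Term
var & Factor @ Factor @ Factor & Term & Term
var & a @ Factor @ Factor & Term & Term
var & a @ ~ Factor @ Factor & Term & Term
var & a @ ~ var @ Factor & Term & Term
var & a @ ~ var @ var & Term & Term
var & a @ ~ var @ var & Factor & Term
var & a @ ~ var @ var & a & Term
var & a @ ~ var @ var & a & Factor
var & a @ ~ var @ var & a & var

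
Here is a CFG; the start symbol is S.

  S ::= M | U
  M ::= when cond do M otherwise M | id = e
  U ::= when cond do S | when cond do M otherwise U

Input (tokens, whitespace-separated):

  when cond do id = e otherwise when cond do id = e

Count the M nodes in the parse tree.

2

[S [U when cond do [M id = e] otherwise [U when cond do [S [M id = e]]]]]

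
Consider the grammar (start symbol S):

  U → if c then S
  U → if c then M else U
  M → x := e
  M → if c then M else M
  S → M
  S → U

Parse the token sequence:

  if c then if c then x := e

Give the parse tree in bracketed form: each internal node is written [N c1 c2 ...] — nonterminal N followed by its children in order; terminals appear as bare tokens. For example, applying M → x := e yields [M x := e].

S
U
if c then S
if c then U
if c then if c then S
if c then if c then M
if c then if c then x := e

[S [U if c then [S [U if c then [S [M x := e]]]]]]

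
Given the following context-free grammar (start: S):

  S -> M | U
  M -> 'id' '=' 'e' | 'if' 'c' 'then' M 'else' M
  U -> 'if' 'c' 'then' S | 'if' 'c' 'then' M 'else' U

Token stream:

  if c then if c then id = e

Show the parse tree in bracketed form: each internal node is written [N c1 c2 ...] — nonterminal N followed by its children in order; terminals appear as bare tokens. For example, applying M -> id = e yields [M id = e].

[S [U if c then [S [U if c then [S [M id = e]]]]]]

S
U
if c then S
if c then U
if c then if c then S
if c then if c then M
if c then if c then id = e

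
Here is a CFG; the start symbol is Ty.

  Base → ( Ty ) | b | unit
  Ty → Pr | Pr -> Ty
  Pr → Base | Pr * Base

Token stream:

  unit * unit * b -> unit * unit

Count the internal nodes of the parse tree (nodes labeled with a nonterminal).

[Ty [Pr [Pr [Pr [Base unit]] * [Base unit]] * [Base b]] -> [Ty [Pr [Pr [Base unit]] * [Base unit]]]]

12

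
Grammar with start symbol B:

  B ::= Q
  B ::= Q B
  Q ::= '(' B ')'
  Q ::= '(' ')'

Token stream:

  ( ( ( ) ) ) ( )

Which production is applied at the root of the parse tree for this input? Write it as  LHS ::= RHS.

B ::= Q B

[B [Q ( [B [Q ( [B [Q ( )]] )]] )] [B [Q ( )]]]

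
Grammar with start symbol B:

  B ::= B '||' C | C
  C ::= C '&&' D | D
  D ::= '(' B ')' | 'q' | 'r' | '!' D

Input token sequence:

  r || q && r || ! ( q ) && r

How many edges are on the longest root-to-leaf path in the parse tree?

8

[B [B [B [C [D r]]] || [C [C [D q]] && [D r]]] || [C [C [D ! [D ( [B [C [D q]]] )]]] && [D r]]]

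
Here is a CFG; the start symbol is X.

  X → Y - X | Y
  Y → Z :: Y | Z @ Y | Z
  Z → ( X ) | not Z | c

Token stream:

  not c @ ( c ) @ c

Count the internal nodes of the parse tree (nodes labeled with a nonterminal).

[X [Y [Z not [Z c]] @ [Y [Z ( [X [Y [Z c]]] )] @ [Y [Z c]]]]]

11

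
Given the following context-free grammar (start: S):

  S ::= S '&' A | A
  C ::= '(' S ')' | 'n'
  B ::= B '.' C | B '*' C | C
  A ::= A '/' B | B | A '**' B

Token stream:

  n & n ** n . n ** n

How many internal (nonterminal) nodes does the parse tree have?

[S [S [A [B [C n]]]] & [A [A [A [B [C n]]] ** [B [B [C n]] . [C n]]] ** [B [C n]]]]

16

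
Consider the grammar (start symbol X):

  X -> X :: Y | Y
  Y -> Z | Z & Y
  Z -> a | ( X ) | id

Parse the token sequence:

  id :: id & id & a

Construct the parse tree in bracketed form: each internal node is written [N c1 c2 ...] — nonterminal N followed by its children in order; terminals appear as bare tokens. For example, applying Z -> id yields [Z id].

X
X :: Y
Y :: Y
Z :: Y
id :: Y
id :: Z & Y
id :: id & Y
id :: id & Z & Y
id :: id & id & Y
id :: id & id & Z
id :: id & id & a

[X [X [Y [Z id]]] :: [Y [Z id] & [Y [Z id] & [Y [Z a]]]]]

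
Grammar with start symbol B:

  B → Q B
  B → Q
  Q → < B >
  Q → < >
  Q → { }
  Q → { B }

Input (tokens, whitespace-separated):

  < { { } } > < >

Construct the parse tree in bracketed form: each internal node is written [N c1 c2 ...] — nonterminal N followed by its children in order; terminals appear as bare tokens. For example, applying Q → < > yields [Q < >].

[B [Q < [B [Q { [B [Q { }]] }]] >] [B [Q < >]]]

B
Q B
< B > B
< Q > B
< { B } > B
< { Q } > B
< { { } } > B
< { { } } > Q
< { { } } > < >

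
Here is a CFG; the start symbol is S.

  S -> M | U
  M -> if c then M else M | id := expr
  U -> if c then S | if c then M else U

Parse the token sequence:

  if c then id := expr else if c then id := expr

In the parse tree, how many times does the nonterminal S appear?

2

[S [U if c then [M id := expr] else [U if c then [S [M id := expr]]]]]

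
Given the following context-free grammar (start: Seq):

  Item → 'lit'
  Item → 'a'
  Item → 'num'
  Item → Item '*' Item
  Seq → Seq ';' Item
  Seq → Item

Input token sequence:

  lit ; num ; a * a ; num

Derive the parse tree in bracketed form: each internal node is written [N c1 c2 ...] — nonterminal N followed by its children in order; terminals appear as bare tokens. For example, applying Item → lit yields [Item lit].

[Seq [Seq [Seq [Seq [Item lit]] ; [Item num]] ; [Item [Item a] * [Item a]]] ; [Item num]]

Seq
Seq ; Item
Seq ; Item ; Item
Seq ; Item ; Item ; Item
Item ; Item ; Item ; Item
lit ; Item ; Item ; Item
lit ; num ; Item ; Item
lit ; num ; Item * Item ; Item
lit ; num ; a * Item ; Item
lit ; num ; a * a ; Item
lit ; num ; a * a ; num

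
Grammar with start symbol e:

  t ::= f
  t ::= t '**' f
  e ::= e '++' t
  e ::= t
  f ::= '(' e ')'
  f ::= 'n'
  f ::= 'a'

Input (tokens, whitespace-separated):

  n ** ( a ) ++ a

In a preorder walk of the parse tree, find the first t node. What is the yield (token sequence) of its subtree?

n ** ( a )

[e [e [t [t [f n]] ** [f ( [e [t [f a]]] )]]] ++ [t [f a]]]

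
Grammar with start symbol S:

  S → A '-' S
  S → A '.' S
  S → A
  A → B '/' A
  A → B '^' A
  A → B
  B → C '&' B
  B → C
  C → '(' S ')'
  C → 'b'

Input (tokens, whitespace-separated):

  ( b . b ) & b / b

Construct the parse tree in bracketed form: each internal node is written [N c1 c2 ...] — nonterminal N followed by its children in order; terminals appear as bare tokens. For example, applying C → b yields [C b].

[S [A [B [C ( [S [A [B [C b]]] . [S [A [B [C b]]]]] )] & [B [C b]]] / [A [B [C b]]]]]

S
A
B / A
C & B / A
( S ) & B / A
( A . S ) & B / A
( B . S ) & B / A
( C . S ) & B / A
( b . S ) & B / A
( b . A ) & B / A
( b . B ) & B / A
( b . C ) & B / A
( b . b ) & B / A
( b . b ) & C / A
( b . b ) & b / A
( b . b ) & b / B
( b . b ) & b / C
( b . b ) & b / b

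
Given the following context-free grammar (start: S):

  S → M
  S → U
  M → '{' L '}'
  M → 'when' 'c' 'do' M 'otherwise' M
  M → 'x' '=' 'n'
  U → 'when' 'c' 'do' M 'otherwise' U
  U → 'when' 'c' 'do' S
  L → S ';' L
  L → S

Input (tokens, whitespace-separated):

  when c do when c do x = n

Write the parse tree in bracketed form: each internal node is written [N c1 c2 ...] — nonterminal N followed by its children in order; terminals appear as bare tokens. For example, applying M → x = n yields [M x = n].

[S [U when c do [S [U when c do [S [M x = n]]]]]]

S
U
when c do S
when c do U
when c do when c do S
when c do when c do M
when c do when c do x = n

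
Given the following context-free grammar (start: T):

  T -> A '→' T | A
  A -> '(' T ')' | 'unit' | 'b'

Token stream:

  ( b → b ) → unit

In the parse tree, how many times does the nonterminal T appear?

[T [A ( [T [A b] → [T [A b]]] )] → [T [A unit]]]

4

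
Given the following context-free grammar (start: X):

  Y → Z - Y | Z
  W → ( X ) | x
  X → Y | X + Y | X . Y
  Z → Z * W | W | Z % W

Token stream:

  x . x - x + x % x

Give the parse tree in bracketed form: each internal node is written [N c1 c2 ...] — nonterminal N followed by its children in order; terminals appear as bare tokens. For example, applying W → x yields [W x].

X
X + Y
X . Y + Y
Y . Y + Y
Z . Y + Y
W . Y + Y
x . Y + Y
x . Z - Y + Y
x . W - Y + Y
x . x - Y + Y
x . x - Z + Y
x . x - W + Y
x . x - x + Y
x . x - x + Z
x . x - x + Z % W
x . x - x + W % W
x . x - x + x % W
x . x - x + x % x

[X [X [X [Y [Z [W x]]]] . [Y [Z [W x]] - [Y [Z [W x]]]]] + [Y [Z [Z [W x]] % [W x]]]]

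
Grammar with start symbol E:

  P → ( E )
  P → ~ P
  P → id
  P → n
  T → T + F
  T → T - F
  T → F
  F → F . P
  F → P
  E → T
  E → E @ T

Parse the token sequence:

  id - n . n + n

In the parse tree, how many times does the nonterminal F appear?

4

[E [T [T [T [F [P id]]] - [F [F [P n]] . [P n]]] + [F [P n]]]]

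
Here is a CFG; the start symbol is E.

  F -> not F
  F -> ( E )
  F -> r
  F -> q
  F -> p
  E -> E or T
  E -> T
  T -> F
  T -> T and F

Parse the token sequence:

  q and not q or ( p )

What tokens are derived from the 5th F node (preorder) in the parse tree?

[E [E [T [T [F q]] and [F not [F q]]]] or [T [F ( [E [T [F p]]] )]]]

p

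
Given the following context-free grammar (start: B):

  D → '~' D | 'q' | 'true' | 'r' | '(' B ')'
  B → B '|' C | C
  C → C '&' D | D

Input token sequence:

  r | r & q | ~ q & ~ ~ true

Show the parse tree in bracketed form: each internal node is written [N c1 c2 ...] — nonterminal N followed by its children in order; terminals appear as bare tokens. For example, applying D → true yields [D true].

B
B | C
B | C | C
C | C | C
D | C | C
r | C | C
r | C & D | C
r | D & D | C
r | r & D | C
r | r & q | C
r | r & q | C & D
r | r & q | D & D
r | r & q | ~ D & D
r | r & q | ~ q & D
r | r & q | ~ q & ~ D
r | r & q | ~ q & ~ ~ D
r | r & q | ~ q & ~ ~ true

[B [B [B [C [D r]]] | [C [C [D r]] & [D q]]] | [C [C [D ~ [D q]]] & [D ~ [D ~ [D true]]]]]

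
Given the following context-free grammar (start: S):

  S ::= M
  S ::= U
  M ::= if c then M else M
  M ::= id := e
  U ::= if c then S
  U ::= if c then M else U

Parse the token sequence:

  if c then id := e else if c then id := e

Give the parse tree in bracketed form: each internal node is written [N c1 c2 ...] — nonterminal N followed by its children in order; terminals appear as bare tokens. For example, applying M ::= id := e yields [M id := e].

S
U
if c then M else U
if c then id := e else U
if c then id := e else if c then S
if c then id := e else if c then M
if c then id := e else if c then id := e

[S [U if c then [M id := e] else [U if c then [S [M id := e]]]]]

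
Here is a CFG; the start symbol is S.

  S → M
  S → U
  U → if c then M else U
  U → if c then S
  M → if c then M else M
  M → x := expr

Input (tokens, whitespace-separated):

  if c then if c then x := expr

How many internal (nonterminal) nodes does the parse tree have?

6

[S [U if c then [S [U if c then [S [M x := expr]]]]]]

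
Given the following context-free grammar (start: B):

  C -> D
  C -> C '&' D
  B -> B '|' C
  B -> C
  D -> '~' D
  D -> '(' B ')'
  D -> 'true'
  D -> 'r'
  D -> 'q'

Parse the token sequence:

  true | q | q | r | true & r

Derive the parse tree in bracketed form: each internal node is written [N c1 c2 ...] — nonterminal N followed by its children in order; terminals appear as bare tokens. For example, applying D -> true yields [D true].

[B [B [B [B [B [C [D true]]] | [C [D q]]] | [C [D q]]] | [C [D r]]] | [C [C [D true]] & [D r]]]

B
B | C
B | C | C
B | C | C | C
B | C | C | C | C
C | C | C | C | C
D | C | C | C | C
true | C | C | C | C
true | D | C | C | C
true | q | C | C | C
true | q | D | C | C
true | q | q | C | C
true | q | q | D | C
true | q | q | r | C
true | q | q | r | C & D
true | q | q | r | D & D
true | q | q | r | true & D
true | q | q | r | true & r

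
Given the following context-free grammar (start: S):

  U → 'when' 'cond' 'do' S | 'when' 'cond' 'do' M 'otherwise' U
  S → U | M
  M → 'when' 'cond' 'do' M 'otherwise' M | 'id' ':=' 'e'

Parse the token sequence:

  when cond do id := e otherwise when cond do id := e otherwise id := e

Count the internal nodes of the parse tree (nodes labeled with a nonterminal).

[S [M when cond do [M id := e] otherwise [M when cond do [M id := e] otherwise [M id := e]]]]

6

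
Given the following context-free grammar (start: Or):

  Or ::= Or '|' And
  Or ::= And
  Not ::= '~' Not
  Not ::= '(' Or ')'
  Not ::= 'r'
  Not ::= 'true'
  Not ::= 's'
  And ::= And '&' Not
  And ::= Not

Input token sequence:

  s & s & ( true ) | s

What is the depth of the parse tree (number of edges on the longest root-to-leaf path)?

[Or [Or [And [And [And [Not s]] & [Not s]] & [Not ( [Or [And [Not true]]] )]]] | [And [Not s]]]

7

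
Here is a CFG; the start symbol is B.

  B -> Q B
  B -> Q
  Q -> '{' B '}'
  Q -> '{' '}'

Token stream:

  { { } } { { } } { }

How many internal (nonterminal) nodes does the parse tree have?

10

[B [Q { [B [Q { }]] }] [B [Q { [B [Q { }]] }] [B [Q { }]]]]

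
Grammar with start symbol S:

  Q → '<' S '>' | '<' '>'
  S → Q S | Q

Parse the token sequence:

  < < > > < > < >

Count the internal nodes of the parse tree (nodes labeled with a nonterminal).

8

[S [Q < [S [Q < >]] >] [S [Q < >] [S [Q < >]]]]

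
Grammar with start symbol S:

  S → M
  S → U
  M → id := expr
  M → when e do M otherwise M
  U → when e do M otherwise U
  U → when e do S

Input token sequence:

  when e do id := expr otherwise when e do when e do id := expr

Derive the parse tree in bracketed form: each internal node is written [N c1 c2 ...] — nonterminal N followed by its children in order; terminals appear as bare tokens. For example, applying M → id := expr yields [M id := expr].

S
U
when e do M otherwise U
when e do id := expr otherwise U
when e do id := expr otherwise when e do S
when e do id := expr otherwise when e do U
when e do id := expr otherwise when e do when e do S
when e do id := expr otherwise when e do when e do M
when e do id := expr otherwise when e do when e do id := expr

[S [U when e do [M id := expr] otherwise [U when e do [S [U when e do [S [M id := expr]]]]]]]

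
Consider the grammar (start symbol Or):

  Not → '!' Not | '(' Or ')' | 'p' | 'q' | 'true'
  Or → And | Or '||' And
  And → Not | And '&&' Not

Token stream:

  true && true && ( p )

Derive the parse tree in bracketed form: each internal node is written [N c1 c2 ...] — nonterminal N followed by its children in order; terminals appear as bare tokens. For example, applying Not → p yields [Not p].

[Or [And [And [And [Not true]] && [Not true]] && [Not ( [Or [And [Not p]]] )]]]

Or
And
And && Not
And && Not && Not
Not && Not && Not
true && Not && Not
true && true && Not
true && true && ( Or )
true && true && ( And )
true && true && ( Not )
true && true && ( p )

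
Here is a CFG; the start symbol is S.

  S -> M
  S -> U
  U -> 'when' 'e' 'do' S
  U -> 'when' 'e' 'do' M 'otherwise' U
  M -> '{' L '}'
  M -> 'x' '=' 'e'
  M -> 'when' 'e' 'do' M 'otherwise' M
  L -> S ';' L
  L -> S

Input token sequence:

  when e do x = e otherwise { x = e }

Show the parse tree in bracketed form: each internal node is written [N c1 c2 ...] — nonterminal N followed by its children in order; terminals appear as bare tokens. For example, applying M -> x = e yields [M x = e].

[S [M when e do [M x = e] otherwise [M { [L [S [M x = e]]] }]]]

S
M
when e do M otherwise M
when e do x = e otherwise M
when e do x = e otherwise { L }
when e do x = e otherwise { S }
when e do x = e otherwise { M }
when e do x = e otherwise { x = e }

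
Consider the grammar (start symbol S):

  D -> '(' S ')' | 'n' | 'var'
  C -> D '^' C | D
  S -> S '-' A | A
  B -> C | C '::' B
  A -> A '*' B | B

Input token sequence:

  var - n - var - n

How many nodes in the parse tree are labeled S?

[S [S [S [S [A [B [C [D var]]]]] - [A [B [C [D n]]]]] - [A [B [C [D var]]]]] - [A [B [C [D n]]]]]

4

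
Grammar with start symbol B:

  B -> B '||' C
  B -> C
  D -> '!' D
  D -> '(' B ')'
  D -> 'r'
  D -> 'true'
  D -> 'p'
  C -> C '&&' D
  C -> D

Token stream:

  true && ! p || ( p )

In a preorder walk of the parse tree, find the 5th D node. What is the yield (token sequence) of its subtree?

p

[B [B [C [C [D true]] && [D ! [D p]]]] || [C [D ( [B [C [D p]]] )]]]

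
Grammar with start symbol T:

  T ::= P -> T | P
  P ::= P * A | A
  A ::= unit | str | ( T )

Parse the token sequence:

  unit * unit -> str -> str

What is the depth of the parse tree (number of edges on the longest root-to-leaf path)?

[T [P [P [A unit]] * [A unit]] -> [T [P [A str]] -> [T [P [A str]]]]]

5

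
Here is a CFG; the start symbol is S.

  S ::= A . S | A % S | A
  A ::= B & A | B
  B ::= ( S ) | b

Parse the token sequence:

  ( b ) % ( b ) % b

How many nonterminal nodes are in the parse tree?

15

[S [A [B ( [S [A [B b]]] )]] % [S [A [B ( [S [A [B b]]] )]] % [S [A [B b]]]]]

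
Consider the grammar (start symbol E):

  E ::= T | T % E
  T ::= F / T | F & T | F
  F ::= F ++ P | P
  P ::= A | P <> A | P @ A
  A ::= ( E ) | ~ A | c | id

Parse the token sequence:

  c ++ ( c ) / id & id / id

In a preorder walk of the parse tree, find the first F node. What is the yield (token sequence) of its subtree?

c ++ ( c )

[E [T [F [F [P [A c]]] ++ [P [A ( [E [T [F [P [A c]]]]] )]]] / [T [F [P [A id]]] & [T [F [P [A id]]] / [T [F [P [A id]]]]]]]]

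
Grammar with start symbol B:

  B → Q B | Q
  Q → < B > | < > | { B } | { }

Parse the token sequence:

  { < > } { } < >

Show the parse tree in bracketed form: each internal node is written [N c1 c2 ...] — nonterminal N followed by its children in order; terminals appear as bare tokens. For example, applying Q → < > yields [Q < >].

B
Q B
{ B } B
{ Q } B
{ < > } B
{ < > } Q B
{ < > } { } B
{ < > } { } Q
{ < > } { } < >

[B [Q { [B [Q < >]] }] [B [Q { }] [B [Q < >]]]]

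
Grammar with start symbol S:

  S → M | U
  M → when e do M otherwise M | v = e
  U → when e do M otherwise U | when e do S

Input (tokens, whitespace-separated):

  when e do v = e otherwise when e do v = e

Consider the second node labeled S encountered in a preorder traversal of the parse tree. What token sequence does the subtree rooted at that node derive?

[S [U when e do [M v = e] otherwise [U when e do [S [M v = e]]]]]

v = e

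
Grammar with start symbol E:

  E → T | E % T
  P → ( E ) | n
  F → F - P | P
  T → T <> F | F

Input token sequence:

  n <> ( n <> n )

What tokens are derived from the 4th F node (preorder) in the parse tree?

n

[E [T [T [F [P n]]] <> [F [P ( [E [T [T [F [P n]]] <> [F [P n]]]] )]]]]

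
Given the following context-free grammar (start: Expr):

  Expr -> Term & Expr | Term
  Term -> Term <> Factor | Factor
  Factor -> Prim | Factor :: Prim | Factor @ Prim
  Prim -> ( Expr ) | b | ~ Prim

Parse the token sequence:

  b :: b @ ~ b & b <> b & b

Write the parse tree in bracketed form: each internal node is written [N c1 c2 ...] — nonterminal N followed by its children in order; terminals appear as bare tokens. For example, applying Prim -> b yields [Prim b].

[Expr [Term [Factor [Factor [Factor [Prim b]] :: [Prim b]] @ [Prim ~ [Prim b]]]] & [Expr [Term [Term [Factor [Prim b]]] <> [Factor [Prim b]]] & [Expr [Term [Factor [Prim b]]]]]]

Expr
Term & Expr
Factor & Expr
Factor @ Prim & Expr
Factor :: Prim @ Prim & Expr
Prim :: Prim @ Prim & Expr
b :: Prim @ Prim & Expr
b :: b @ Prim & Expr
b :: b @ ~ Prim & Expr
b :: b @ ~ b & Expr
b :: b @ ~ b & Term & Expr
b :: b @ ~ b & Term <> Factor & Expr
b :: b @ ~ b & Factor <> Factor & Expr
b :: b @ ~ b & Prim <> Factor & Expr
b :: b @ ~ b & b <> Factor & Expr
b :: b @ ~ b & b <> Prim & Expr
b :: b @ ~ b & b <> b & Expr
b :: b @ ~ b & b <> b & Term
b :: b @ ~ b & b <> b & Factor
b :: b @ ~ b & b <> b & Prim
b :: b @ ~ b & b <> b & b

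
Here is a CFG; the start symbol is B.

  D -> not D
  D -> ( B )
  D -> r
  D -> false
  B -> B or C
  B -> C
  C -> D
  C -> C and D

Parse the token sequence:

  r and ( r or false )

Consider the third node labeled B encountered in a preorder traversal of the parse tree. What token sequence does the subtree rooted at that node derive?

r

[B [C [C [D r]] and [D ( [B [B [C [D r]]] or [C [D false]]] )]]]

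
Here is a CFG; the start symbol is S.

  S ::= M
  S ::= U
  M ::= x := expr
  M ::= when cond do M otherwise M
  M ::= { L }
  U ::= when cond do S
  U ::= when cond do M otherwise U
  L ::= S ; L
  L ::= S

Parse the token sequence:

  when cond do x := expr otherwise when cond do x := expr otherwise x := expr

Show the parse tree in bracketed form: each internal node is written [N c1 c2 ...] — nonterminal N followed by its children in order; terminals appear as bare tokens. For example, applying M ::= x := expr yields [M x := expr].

S
M
when cond do M otherwise M
when cond do x := expr otherwise M
when cond do x := expr otherwise when cond do M otherwise M
when cond do x := expr otherwise when cond do x := expr otherwise M
when cond do x := expr otherwise when cond do x := expr otherwise x := expr

[S [M when cond do [M x := expr] otherwise [M when cond do [M x := expr] otherwise [M x := expr]]]]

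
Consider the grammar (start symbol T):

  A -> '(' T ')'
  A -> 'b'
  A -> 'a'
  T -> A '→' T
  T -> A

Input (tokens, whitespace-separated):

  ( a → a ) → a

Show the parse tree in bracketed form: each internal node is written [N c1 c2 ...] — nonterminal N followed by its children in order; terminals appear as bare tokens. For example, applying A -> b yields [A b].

T
A → T
( T ) → T
( A → T ) → T
( a → T ) → T
( a → A ) → T
( a → a ) → T
( a → a ) → A
( a → a ) → a

[T [A ( [T [A a] → [T [A a]]] )] → [T [A a]]]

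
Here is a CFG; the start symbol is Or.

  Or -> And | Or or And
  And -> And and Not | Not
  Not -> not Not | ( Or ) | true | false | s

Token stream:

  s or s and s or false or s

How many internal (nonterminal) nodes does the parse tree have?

14

[Or [Or [Or [Or [And [Not s]]] or [And [And [Not s]] and [Not s]]] or [And [Not false]]] or [And [Not s]]]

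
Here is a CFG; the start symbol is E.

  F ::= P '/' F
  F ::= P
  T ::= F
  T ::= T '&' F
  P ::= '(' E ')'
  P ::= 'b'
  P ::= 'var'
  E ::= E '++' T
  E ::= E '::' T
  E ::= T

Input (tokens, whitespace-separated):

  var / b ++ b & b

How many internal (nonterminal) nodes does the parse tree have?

13

[E [E [T [F [P var] / [F [P b]]]]] ++ [T [T [F [P b]]] & [F [P b]]]]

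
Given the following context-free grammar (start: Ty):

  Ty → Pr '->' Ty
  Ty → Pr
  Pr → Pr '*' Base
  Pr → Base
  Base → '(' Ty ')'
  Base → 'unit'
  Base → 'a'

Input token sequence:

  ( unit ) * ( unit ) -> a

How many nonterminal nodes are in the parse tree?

[Ty [Pr [Pr [Base ( [Ty [Pr [Base unit]]] )]] * [Base ( [Ty [Pr [Base unit]]] )]] -> [Ty [Pr [Base a]]]]

14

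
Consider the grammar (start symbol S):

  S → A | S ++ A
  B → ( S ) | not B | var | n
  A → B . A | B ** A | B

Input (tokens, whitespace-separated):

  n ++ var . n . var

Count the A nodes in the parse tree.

4

[S [S [A [B n]]] ++ [A [B var] . [A [B n] . [A [B var]]]]]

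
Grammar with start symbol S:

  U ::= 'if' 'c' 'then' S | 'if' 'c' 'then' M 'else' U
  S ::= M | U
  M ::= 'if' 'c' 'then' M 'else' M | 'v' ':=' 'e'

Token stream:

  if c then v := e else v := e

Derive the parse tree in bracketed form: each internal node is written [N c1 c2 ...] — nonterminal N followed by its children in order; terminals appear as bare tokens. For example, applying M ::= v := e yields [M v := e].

S
M
if c then M else M
if c then v := e else M
if c then v := e else v := e

[S [M if c then [M v := e] else [M v := e]]]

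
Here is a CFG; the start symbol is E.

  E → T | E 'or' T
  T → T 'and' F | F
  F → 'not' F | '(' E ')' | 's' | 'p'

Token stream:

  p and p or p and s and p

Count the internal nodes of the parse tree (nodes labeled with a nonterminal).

12

[E [E [T [T [F p]] and [F p]]] or [T [T [T [F p]] and [F s]] and [F p]]]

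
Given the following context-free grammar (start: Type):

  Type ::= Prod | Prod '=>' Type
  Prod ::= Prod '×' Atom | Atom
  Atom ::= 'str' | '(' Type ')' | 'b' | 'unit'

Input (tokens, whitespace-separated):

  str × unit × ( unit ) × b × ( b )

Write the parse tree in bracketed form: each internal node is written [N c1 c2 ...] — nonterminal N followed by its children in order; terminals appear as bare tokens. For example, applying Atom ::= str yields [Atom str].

[Type [Prod [Prod [Prod [Prod [Prod [Atom str]] × [Atom unit]] × [Atom ( [Type [Prod [Atom unit]]] )]] × [Atom b]] × [Atom ( [Type [Prod [Atom b]]] )]]]

Type
Prod
Prod × Atom
Prod × Atom × Atom
Prod × Atom × Atom × Atom
Prod × Atom × Atom × Atom × Atom
Atom × Atom × Atom × Atom × Atom
str × Atom × Atom × Atom × Atom
str × unit × Atom × Atom × Atom
str × unit × ( Type ) × Atom × Atom
str × unit × ( Prod ) × Atom × Atom
str × unit × ( Atom ) × Atom × Atom
str × unit × ( unit ) × Atom × Atom
str × unit × ( unit ) × b × Atom
str × unit × ( unit ) × b × ( Type )
str × unit × ( unit ) × b × ( Prod )
str × unit × ( unit ) × b × ( Atom )
str × unit × ( unit ) × b × ( b )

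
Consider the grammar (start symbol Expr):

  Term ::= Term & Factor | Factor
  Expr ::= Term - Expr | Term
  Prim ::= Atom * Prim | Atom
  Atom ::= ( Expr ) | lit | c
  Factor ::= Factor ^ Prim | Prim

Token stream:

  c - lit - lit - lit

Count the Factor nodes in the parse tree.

[Expr [Term [Factor [Prim [Atom c]]]] - [Expr [Term [Factor [Prim [Atom lit]]]] - [Expr [Term [Factor [Prim [Atom lit]]]] - [Expr [Term [Factor [Prim [Atom lit]]]]]]]]

4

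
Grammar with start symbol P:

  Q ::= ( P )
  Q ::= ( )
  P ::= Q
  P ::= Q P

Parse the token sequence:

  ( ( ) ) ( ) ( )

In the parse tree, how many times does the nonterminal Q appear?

[P [Q ( [P [Q ( )]] )] [P [Q ( )] [P [Q ( )]]]]

4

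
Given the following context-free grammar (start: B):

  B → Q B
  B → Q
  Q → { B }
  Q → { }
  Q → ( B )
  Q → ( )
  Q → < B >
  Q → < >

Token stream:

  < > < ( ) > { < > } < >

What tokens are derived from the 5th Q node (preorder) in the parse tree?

[B [Q < >] [B [Q < [B [Q ( )]] >] [B [Q { [B [Q < >]] }] [B [Q < >]]]]]

< >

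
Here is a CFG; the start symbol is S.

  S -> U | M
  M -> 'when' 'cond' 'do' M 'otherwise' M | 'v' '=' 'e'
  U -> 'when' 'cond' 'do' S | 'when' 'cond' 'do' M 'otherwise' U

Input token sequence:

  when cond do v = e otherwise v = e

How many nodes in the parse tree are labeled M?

3

[S [M when cond do [M v = e] otherwise [M v = e]]]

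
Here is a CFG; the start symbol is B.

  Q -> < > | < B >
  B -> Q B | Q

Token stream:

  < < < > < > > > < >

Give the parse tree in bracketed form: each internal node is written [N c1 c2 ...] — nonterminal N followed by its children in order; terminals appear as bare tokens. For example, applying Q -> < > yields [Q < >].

B
Q B
< B > B
< Q > B
< < B > > B
< < Q B > > B
< < < > B > > B
< < < > Q > > B
< < < > < > > > B
< < < > < > > > Q
< < < > < > > > < >

[B [Q < [B [Q < [B [Q < >] [B [Q < >]]] >]] >] [B [Q < >]]]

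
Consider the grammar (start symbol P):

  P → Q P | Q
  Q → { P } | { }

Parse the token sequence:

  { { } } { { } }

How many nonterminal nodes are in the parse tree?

[P [Q { [P [Q { }]] }] [P [Q { [P [Q { }]] }]]]

8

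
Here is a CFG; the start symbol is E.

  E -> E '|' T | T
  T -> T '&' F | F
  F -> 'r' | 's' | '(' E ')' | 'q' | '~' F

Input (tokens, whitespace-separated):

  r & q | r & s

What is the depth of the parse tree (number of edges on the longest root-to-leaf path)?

[E [E [T [T [F r]] & [F q]]] | [T [T [F r]] & [F s]]]

5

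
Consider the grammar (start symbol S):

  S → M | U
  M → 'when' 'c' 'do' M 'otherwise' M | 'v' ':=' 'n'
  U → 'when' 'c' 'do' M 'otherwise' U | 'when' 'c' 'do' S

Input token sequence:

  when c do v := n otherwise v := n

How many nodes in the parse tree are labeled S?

1

[S [M when c do [M v := n] otherwise [M v := n]]]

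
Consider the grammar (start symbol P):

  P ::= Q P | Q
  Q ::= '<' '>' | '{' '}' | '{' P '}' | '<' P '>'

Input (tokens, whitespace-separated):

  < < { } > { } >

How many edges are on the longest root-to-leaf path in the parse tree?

[P [Q < [P [Q < [P [Q { }]] >] [P [Q { }]]] >]]

6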